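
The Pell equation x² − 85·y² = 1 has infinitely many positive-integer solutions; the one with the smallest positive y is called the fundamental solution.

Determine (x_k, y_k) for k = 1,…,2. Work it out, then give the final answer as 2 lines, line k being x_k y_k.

285769 30996
163327842721 17715391848

√85 → a₀=9, period (4,1,1,4,18); ℓ=5 odd so k=9
step 0: (9, 1)  from 9·(1,0) + (0,1)
…
step 2: (46, 5)  from 1·(37,4) + (9,1)
…
step 5: (6887, 747)  from 18·(378,41) + (83,9)
step 6: (27926, 3029)  from 4·(6887,747) + (378,41)
step 7: (34813, 3776)  from 1·(27926,3029) + (6887,747)
step 8: (62739, 6805)  from 1·(34813,3776) + (27926,3029)
step 9: (285769, 30996)  from 4·(62739,6805) + (34813,3776)
(x₁, y₁) = (285769, 30996);  285769² − 85·30996² = 1 ✓
n=2: (285769,30996)∘(285769,30996) = (285769·285769+85·30996·30996, 285769·30996+30996·285769) = (163327842721,17715391848)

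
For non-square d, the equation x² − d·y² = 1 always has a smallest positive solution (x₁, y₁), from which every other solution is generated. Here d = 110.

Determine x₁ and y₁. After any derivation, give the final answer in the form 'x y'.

21 2

√110 = [10; 2,20, …], period ℓ=2 (even) → k=1
step 0: (10, 1)  from 10·(1,0) + (0,1)
step 1: (21, 2)  from 2·(10,1) + (1,0)
(x₁, y₁) = (21, 2);  21² − 110·2² = 1 ✓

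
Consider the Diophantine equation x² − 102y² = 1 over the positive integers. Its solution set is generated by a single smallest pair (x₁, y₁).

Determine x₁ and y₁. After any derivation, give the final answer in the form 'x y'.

d=102: √d = [10; 10,20] (ℓ=2, even), read p_1/q_1
i=0: a=10 ⇒ p=10, q=1
i=1: a=10 ⇒ p=101, q=10
fundamental: x₁=101, y₁=10  (since 10201 − 102·100 = 1)

101 10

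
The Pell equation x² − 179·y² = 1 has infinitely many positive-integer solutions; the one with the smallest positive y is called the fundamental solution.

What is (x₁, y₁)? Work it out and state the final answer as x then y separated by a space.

4190210 313191

√179 → a₀=13, period (2,1,1,1,3,…,1,2,26); ℓ=14 even so k=13
k=0  a_k=13  p_k/q_k = 13/1
…
k=2  a_k=1  p_k/q_k = 40/3
k=3  a_k=1  p_k/q_k = 67/5
…
k=5  a_k=3  p_k/q_k = 388/29
k=6  a_k=5  p_k/q_k = 2047/153
k=7  a_k=13  p_k/q_k = 26999/2018
k=8  a_k=5  p_k/q_k = 137042/10243
k=9  a_k=3  p_k/q_k = 438125/32747
k=10  a_k=1  p_k/q_k = 575167/42990
k=11  a_k=1  p_k/q_k = 1013292/75737
k=12  a_k=1  p_k/q_k = 1588459/118727
k=13  a_k=2  p_k/q_k = 4190210/313191
fundamental: x₁=4190210, y₁=313191  (since 17557859844100 − 179·98088602481 = 1)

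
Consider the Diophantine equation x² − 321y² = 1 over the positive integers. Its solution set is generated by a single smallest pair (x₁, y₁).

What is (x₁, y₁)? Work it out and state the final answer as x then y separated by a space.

[17; 1,10,1,34] for √321; ℓ=4 ⇒ convergent index 3
i=0: a=17 ⇒ p=17, q=1
i=1: a=1 ⇒ p=18, q=1
i=2: a=10 ⇒ p=197, q=11
i=3: a=1 ⇒ p=215, q=12
(x₁, y₁) = (215, 12);  215² − 321·12² = 1 ✓

215 12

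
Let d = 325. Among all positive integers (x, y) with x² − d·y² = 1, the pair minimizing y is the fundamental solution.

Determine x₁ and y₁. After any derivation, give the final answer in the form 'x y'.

d=325: √d = [18; 36] (ℓ=1, odd), read p_1/q_1
k=0  a_k=18  p_k/q_k = 18/1
k=1  a_k=36  p_k/q_k = 649/36
fundamental: x₁=649, y₁=36  (since 421201 − 325·1296 = 1)

649 36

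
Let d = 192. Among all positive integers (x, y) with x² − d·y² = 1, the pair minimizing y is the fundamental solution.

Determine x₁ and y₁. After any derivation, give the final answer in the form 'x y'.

√192 → a₀=13, period (1,5,1,26); ℓ=4 even so k=3
k=0  a_k=13  p_k/q_k = 13/1
k=1  a_k=1  p_k/q_k = 14/1
k=2  a_k=5  p_k/q_k = 83/6
k=3  a_k=1  p_k/q_k = 97/7
(x₁, y₁) = (97, 7);  97² − 192·7² = 1 ✓

97 7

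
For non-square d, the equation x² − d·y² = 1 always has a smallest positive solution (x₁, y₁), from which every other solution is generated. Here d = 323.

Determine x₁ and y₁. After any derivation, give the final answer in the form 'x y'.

√323 → a₀=17, period (1,34); ℓ=2 even so k=1
a_0=17:  p_0=17·1+0=17,  q_0=17·0+1=1
a_1=1:  p_1=1·17+1=18,  q_1=1·1+0=1
(x₁, y₁) = (18, 1);  18² − 323·1² = 1 ✓

18 1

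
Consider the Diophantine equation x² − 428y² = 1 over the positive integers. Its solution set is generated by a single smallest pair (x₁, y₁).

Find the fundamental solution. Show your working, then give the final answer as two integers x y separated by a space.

1850887 89466

[20; 1,2,4,1,5,10,5,1,4,2,1,40] for √428; ℓ=12 ⇒ convergent index 11
step 0: (20, 1)  from 20·(1,0) + (0,1)
…
step 6: (19571, 946)  from 10·(1924,93) + (331,16)
…
step 8: (119350, 5769)  from 1·(99779,4823) + (19571,946)
step 9: (577179, 27899)  from 4·(119350,5769) + (99779,4823)
step 10: (1273708, 61567)  from 2·(577179,27899) + (119350,5769)
step 11: (1850887, 89466)  from 1·(1273708,61567) + (577179,27899)
(x₁, y₁) = (1850887, 89466);  1850887² − 428·89466² = 1 ✓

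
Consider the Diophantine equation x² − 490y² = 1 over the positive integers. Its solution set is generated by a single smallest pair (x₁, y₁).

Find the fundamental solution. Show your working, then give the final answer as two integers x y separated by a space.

√490 → a₀=22, period (7,2,1,4,4,4,1,2,7,44); ℓ=10 even so k=9
i=0: a=22 ⇒ p=22, q=1
…
i=2: a=2 ⇒ p=332, q=15
i=3: a=1 ⇒ p=487, q=22
i=4: a=4 ⇒ p=2280, q=103
i=5: a=4 ⇒ p=9607, q=434
…
i=8: a=2 ⇒ p=141338, q=6385
i=9: a=7 ⇒ p=1039681, q=46968
(x₁, y₁) = (1039681, 46968);  1039681² − 490·46968² = 1 ✓

1039681 46968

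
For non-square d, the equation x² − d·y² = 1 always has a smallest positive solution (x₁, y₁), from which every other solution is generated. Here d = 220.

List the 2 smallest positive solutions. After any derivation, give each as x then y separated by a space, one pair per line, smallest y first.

√220 = [14; 1,4,1,28, …], period ℓ=4 (even) → k=3
step 0: (14, 1)  from 14·(1,0) + (0,1)
step 1: (15, 1)  from 1·(14,1) + (1,0)
step 2: (74, 5)  from 4·(15,1) + (14,1)
step 3: (89, 6)  from 1·(74,5) + (15,1)
→ (89, 6).  Check: 89²=7921, 220·6²=7920, difference 1.
(x_2, y_2) = (89·89 + 220·6·6, 89·6 + 6·89) = (15841, 1068)

89 6
15841 1068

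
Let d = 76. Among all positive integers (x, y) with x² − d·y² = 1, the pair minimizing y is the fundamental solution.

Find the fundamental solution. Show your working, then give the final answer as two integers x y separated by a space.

d=76: √d = [8; 1,2,1,1,5,4,5,1,1,2,1,16] (ℓ=12, even), read p_11/q_11
a_0=8:  p_0=8·1+0=8,  q_0=8·0+1=1
a_1=1:  p_1=1·8+1=9,  q_1=1·1+0=1
…
a_5=5:  p_5=5·61+35=340,  q_5=5·7+4=39
…
a_10=2:  p_10=2·16311+8866=41488,  q_10=2·1871+1017=4759
a_11=1:  p_11=1·41488+16311=57799,  q_11=1·4759+1871=6630
fundamental: x₁=57799, y₁=6630  (since 3340724401 − 76·43956900 = 1)

57799 6630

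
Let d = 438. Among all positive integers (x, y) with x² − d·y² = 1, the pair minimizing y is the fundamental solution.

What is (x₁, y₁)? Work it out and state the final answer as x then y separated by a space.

293 14

d=438: √d = [20; 1,12,1,40] (ℓ=4, even), read p_3/q_3
k=0  a_k=20  p_k/q_k = 20/1
…
k=2  a_k=12  p_k/q_k = 272/13
k=3  a_k=1  p_k/q_k = 293/14
→ (293, 14).  Check: 293²=85849, 438·14²=85848, difference 1.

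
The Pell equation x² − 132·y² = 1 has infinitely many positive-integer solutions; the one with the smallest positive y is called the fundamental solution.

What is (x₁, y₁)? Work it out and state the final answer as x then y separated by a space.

d=132: √d = [11; 2,22] (ℓ=2, even), read p_1/q_1
i=0: a=11 ⇒ p=11, q=1
i=1: a=2 ⇒ p=23, q=2
(x₁, y₁) = (23, 2);  23² − 132·2² = 1 ✓

23 2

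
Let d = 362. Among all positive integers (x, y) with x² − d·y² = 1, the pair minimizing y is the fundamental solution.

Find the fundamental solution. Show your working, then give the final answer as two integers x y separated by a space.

723 38

[19; 38] for √362; ℓ=1 ⇒ convergent index 1
k=0  a_k=19  p_k/q_k = 19/1
k=1  a_k=38  p_k/q_k = 723/38
(x₁, y₁) = (723, 38);  723² − 362·38² = 1 ✓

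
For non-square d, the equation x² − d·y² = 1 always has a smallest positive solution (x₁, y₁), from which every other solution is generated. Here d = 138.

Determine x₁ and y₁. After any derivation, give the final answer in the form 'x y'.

47 4

√138 → a₀=11, period (1,2,1,22); ℓ=4 even so k=3
step 0: (11, 1)  from 11·(1,0) + (0,1)
…
step 2: (35, 3)  from 2·(12,1) + (11,1)
step 3: (47, 4)  from 1·(35,3) + (12,1)
→ (47, 4).  Check: 47²=2209, 138·4²=2208, difference 1.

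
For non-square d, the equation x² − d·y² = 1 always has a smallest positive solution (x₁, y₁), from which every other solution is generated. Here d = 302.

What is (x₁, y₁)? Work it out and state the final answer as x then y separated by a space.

[17; 2,1,1,1,4,…,1,2,34] for √302; ℓ=16 ⇒ convergent index 15
step 0: (17, 1)  from 17·(1,0) + (0,1)
…
step 4: (139, 8)  from 1·(87,5) + (52,3)
…
step 6: (1425, 82)  from 2·(643,37) + (139,8)
…
step 8: (34513, 1986)  from 16·(2068,119) + (1425,82)
…
step 10: (107675, 6196)  from 2·(36581,2105) + (34513,1986)
…
step 12: (574956, 33085)  from 1·(467281,26889) + (107675,6196)
step 13: (1042237, 59974)  from 1·(574956,33085) + (467281,26889)
step 14: (1617193, 93059)  from 1·(1042237,59974) + (574956,33085)
step 15: (4276623, 246092)  from 2·(1617193,93059) + (1042237,59974)
→ (4276623, 246092).  Check: 4276623²=18289504284129, 302·246092²=18289504284128, difference 1.

4276623 246092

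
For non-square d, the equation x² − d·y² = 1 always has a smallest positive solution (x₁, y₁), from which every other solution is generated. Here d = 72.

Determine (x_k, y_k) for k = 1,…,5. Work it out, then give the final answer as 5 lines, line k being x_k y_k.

d=72: √d = [8; 2,16] (ℓ=2, even), read p_1/q_1
k=0  a_k=8  p_k/q_k = 8/1
k=1  a_k=2  p_k/q_k = 17/2
→ (17, 2).  Check: 17²=289, 72·2²=288, difference 1.
(17+2√72)^2 = 577 + 68√72
(17+2√72)^3 = 19601 + 2310√72
(17+2√72)^4 = 665857 + 78472√72
(17+2√72)^5 = 22619537 + 2665738√72

17 2
577 68
19601 2310
665857 78472
22619537 2665738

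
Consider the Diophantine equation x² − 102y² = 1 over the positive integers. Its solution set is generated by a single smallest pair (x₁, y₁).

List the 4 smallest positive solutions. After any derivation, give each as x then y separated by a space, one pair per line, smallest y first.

101 10
20401 2020
4120901 408030
832401601 82420040

√102 = [10; 10,20, …], period ℓ=2 (even) → k=1
i=0: a=10 ⇒ p=10, q=1
i=1: a=10 ⇒ p=101, q=10
fundamental: x₁=101, y₁=10  (since 10201 − 102·100 = 1)
(x_2, y_2) = (101·101 + 102·10·10, 101·10 + 10·101) = (20401, 2020)
(x_3, y_3) = (101·20401 + 102·10·2020, 101·2020 + 10·20401) = (4120901, 408030)
(x_4, y_4) = (101·4120901 + 102·10·408030, 101·408030 + 10·4120901) = (832401601, 82420040)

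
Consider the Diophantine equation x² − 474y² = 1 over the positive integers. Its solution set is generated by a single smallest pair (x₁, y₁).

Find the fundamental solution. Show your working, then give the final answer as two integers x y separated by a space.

193549 8890

√474 = [21; 1,3,2,1,1,…,3,1,42, …], period ℓ=14 (even) → k=13
i=0: a=21 ⇒ p=21, q=1
i=1: a=1 ⇒ p=22, q=1
i=2: a=3 ⇒ p=87, q=4
…
i=6: a=1 ⇒ p=762, q=35
i=7: a=6 ⇒ p=5051, q=232
i=8: a=1 ⇒ p=5813, q=267
i=9: a=1 ⇒ p=10864, q=499
i=10: a=1 ⇒ p=16677, q=766
i=11: a=2 ⇒ p=44218, q=2031
i=12: a=3 ⇒ p=149331, q=6859
i=13: a=1 ⇒ p=193549, q=8890
fundamental: x₁=193549, y₁=8890  (since 37461215401 − 474·79032100 = 1)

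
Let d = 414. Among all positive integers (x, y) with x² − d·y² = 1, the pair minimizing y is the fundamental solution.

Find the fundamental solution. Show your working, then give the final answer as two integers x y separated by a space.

d=414: √d = [20; 2,1,7,2,7,1,2,40] (ℓ=8, even), read p_7/q_7
i=0: a=20 ⇒ p=20, q=1
i=1: a=2 ⇒ p=41, q=2
i=2: a=1 ⇒ p=61, q=3
i=3: a=7 ⇒ p=468, q=23
i=4: a=2 ⇒ p=997, q=49
i=5: a=7 ⇒ p=7447, q=366
i=6: a=1 ⇒ p=8444, q=415
i=7: a=2 ⇒ p=24335, q=1196
fundamental: x₁=24335, y₁=1196  (since 592192225 − 414·1430416 = 1)

24335 1196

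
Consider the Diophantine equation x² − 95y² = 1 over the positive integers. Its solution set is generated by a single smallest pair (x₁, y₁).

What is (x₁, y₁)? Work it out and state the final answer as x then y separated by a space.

39 4

√95 → a₀=9, period (1,2,1,18); ℓ=4 even so k=3
a_0=9:  p_0=9·1+0=9,  q_0=9·0+1=1
…
a_2=2:  p_2=2·10+9=29,  q_2=2·1+1=3
a_3=1:  p_3=1·29+10=39,  q_3=1·3+1=4
fundamental: x₁=39, y₁=4  (since 1521 − 95·16 = 1)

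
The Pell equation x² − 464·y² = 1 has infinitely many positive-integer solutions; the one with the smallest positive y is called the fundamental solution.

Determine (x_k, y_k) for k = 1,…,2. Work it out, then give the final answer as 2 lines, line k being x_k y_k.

9801 455
192119201 8918910

√464 → a₀=21, period (1,1,5,1,1,1,5,1,1,42); ℓ=10 even so k=9
i=0: a=21 ⇒ p=21, q=1
…
i=4: a=1 ⇒ p=280, q=13
…
i=8: a=1 ⇒ p=5299, q=246
i=9: a=1 ⇒ p=9801, q=455
fundamental: x₁=9801, y₁=455  (since 96059601 − 464·207025 = 1)
k=2:  x_2 = 9801·9801+464·455·455 = 192119201,  y_2 = 9801·455+455·9801 = 8918910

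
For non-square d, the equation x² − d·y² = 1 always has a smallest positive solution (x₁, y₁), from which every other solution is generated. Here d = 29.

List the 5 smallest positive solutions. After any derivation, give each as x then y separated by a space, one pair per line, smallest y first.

d=29: √d = [5; 2,1,1,2,10] (ℓ=5, odd), read p_9/q_9
step 0: (5, 1)  from 5·(1,0) + (0,1)
…
step 3: (27, 5)  from 1·(16,3) + (11,2)
…
step 7: (2251, 418)  from 1·(1524,283) + (727,135)
step 8: (3775, 701)  from 1·(2251,418) + (1524,283)
step 9: (9801, 1820)  from 2·(3775,701) + (2251,418)
(x₁, y₁) = (9801, 1820);  9801² − 29·1820² = 1 ✓
n=2: (9801,1820)∘(9801,1820) = (9801·9801+29·1820·1820, 9801·1820+1820·9801) = (192119201,35675640)
n=3: (192119201,35675640)∘(9801,1820) = (9801·192119201+29·1820·35675640, 9801·35675640+1820·192119201) = (3765920568201,699313893460)
n=4: (3765920568201,699313893460)∘(9801,1820) = (9801·3765920568201+29·1820·699313893460, 9801·699313893460+1820·3765920568201) = (73819574785756801,13707950903927280)
n=5: (73819574785756801,13707950903927280)∘(9801,1820) = (9801·73819574785756801+29·1820·13707950903927280, 9801·13707950903927280+1820·73819574785756801) = (1447011301184484245001,268703252919468649100)

9801 1820
192119201 35675640
3765920568201 699313893460
73819574785756801 13707950903927280
1447011301184484245001 268703252919468649100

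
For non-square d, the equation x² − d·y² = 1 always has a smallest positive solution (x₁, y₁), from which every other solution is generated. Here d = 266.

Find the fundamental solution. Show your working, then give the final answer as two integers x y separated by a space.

[16; 3,4,3,32] for √266; ℓ=4 ⇒ convergent index 3
step 0: (16, 1)  from 16·(1,0) + (0,1)
…
step 2: (212, 13)  from 4·(49,3) + (16,1)
step 3: (685, 42)  from 3·(212,13) + (49,3)
(x₁, y₁) = (685, 42);  685² − 266·42² = 1 ✓

685 42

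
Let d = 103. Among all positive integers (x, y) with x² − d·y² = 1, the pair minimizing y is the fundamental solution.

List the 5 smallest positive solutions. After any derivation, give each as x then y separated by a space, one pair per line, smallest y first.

[10; 6,1,2,1,1,9,1,1,2,1,6,20] for √103; ℓ=12 ⇒ convergent index 11
k=0  a_k=10  p_k/q_k = 10/1
k=1  a_k=6  p_k/q_k = 61/6
k=2  a_k=1  p_k/q_k = 71/7
…
k=4  a_k=1  p_k/q_k = 274/27
…
k=8  a_k=1  p_k/q_k = 9611/947
…
k=10  a_k=1  p_k/q_k = 33877/3338
k=11  a_k=6  p_k/q_k = 227528/22419
(x₁, y₁) = (227528, 22419);  227528² − 103·22419² = 1 ✓
(x_2, y_2) = (227528·227528 + 103·22419·22419, 227528·22419 + 22419·227528) = (103537981567, 10201900464)
(x_3, y_3) = (227528·103537981567 + 103·22419·10201900464, 227528·10201900464 + 22419·103537981567) = (47115579739725224, 4642436017523565)
(x_4, y_4) = (227528·47115579739725224 + 103·22419·4642436017523565, 227528·4642436017523565 + 22419·47115579739725224) = (21440227253936863550977, 2112568364380001494176)
(x_5, y_5) = (227528·21440227253936863550977 + 103·22419·2112568364380001494176, 227528·2112568364380001494176 + 22419·21440227253936863550977) = (9756504053220377800313664488, 961336909616663523916230291)

227528 22419
103537981567 10201900464
47115579739725224 4642436017523565
21440227253936863550977 2112568364380001494176
9756504053220377800313664488 961336909616663523916230291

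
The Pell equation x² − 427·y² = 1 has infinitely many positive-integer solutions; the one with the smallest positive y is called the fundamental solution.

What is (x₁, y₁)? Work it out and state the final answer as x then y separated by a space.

62 3

√427 → a₀=20, period (1,1,1,40); ℓ=4 even so k=3
a_0=20:  p_0=20·1+0=20,  q_0=20·0+1=1
a_1=1:  p_1=1·20+1=21,  q_1=1·1+0=1
a_2=1:  p_2=1·21+20=41,  q_2=1·1+1=2
a_3=1:  p_3=1·41+21=62,  q_3=1·2+1=3
fundamental: x₁=62, y₁=3  (since 3844 − 427·9 = 1)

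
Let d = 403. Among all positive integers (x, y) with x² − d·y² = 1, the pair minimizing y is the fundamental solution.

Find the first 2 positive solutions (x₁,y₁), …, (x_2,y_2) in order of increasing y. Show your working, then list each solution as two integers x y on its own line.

√403 → a₀=20, period (13,2,1,3,1,3,1,2,13,40); ℓ=10 even so k=9
a_0=20:  p_0=20·1+0=20,  q_0=20·0+1=1
a_1=13:  p_1=13·20+1=261,  q_1=13·1+0=13
a_2=2:  p_2=2·261+20=542,  q_2=2·13+1=27
a_3=1:  p_3=1·542+261=803,  q_3=1·27+13=40
a_4=3:  p_4=3·803+542=2951,  q_4=3·40+27=147
…
a_6=3:  p_6=3·3754+2951=14213,  q_6=3·187+147=708
a_7=1:  p_7=1·14213+3754=17967,  q_7=1·708+187=895
a_8=2:  p_8=2·17967+14213=50147,  q_8=2·895+708=2498
a_9=13:  p_9=13·50147+17967=669878,  q_9=13·2498+895=33369
→ (669878, 33369).  Check: 669878²=448736534884, 403·33369²=448736534883, difference 1.
k=2:  x_2 = 669878·669878+403·33369·33369 = 897473069767,  y_2 = 669878·33369+33369·669878 = 44706317964

669878 33369
897473069767 44706317964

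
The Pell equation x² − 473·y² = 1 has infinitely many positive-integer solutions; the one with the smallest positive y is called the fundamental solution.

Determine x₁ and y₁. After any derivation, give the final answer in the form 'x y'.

87 4

d=473: √d = [21; 1,2,1,42] (ℓ=4, even), read p_3/q_3
a_0=21:  p_0=21·1+0=21,  q_0=21·0+1=1
…
a_2=2:  p_2=2·22+21=65,  q_2=2·1+1=3
a_3=1:  p_3=1·65+22=87,  q_3=1·3+1=4
→ (87, 4).  Check: 87²=7569, 473·4²=7568, difference 1.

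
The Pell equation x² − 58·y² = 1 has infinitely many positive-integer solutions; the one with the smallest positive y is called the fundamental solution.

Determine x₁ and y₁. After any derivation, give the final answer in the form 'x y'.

√58 → a₀=7, period (1,1,1,1,1,1,14); ℓ=7 odd so k=13
a_0=7:  p_0=7·1+0=7,  q_0=7·0+1=1
…
a_2=1:  p_2=1·8+7=15,  q_2=1·1+1=2
a_3=1:  p_3=1·15+8=23,  q_3=1·2+1=3
…
a_6=1:  p_6=1·61+38=99,  q_6=1·8+5=13
…
a_9=1:  p_9=1·1546+1447=2993,  q_9=1·203+190=393
…
a_12=1:  p_12=1·7532+4539=12071,  q_12=1·989+596=1585
a_13=1:  p_13=1·12071+7532=19603,  q_13=1·1585+989=2574
(x₁, y₁) = (19603, 2574);  19603² − 58·2574² = 1 ✓

19603 2574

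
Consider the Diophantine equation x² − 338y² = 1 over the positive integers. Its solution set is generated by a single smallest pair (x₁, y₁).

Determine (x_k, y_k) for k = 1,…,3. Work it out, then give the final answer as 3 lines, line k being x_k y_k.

114243 6214
26102926097 1419812004
5964153172084899 324407165539730

[18; 2,1,1,2,36] for √338; ℓ=5 ⇒ convergent index 9
i=0: a=18 ⇒ p=18, q=1
i=1: a=2 ⇒ p=37, q=2
i=2: a=1 ⇒ p=55, q=3
…
i=4: a=2 ⇒ p=239, q=13
i=5: a=36 ⇒ p=8696, q=473
i=6: a=2 ⇒ p=17631, q=959
i=7: a=1 ⇒ p=26327, q=1432
i=8: a=1 ⇒ p=43958, q=2391
i=9: a=2 ⇒ p=114243, q=6214
fundamental: x₁=114243, y₁=6214  (since 13051463049 − 338·38613796 = 1)
n=2: (114243,6214)∘(114243,6214) = (114243·114243+338·6214·6214, 114243·6214+6214·114243) = (26102926097,1419812004)
n=3: (26102926097,1419812004)∘(114243,6214) = (114243·26102926097+338·6214·1419812004, 114243·1419812004+6214·26102926097) = (5964153172084899,324407165539730)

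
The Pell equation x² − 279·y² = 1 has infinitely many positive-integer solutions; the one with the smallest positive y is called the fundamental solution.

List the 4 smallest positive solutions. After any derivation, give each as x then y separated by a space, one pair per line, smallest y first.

√279 = [16; 1,2,2,1,2,2,1,32, …], period ℓ=8 (even) → k=7
a_0=16:  p_0=16·1+0=16,  q_0=16·0+1=1
…
a_2=2:  p_2=2·17+16=50,  q_2=2·1+1=3
a_3=2:  p_3=2·50+17=117,  q_3=2·3+1=7
a_4=1:  p_4=1·117+50=167,  q_4=1·7+3=10
a_5=2:  p_5=2·167+117=451,  q_5=2·10+7=27
a_6=2:  p_6=2·451+167=1069,  q_6=2·27+10=64
a_7=1:  p_7=1·1069+451=1520,  q_7=1·64+27=91
(x₁, y₁) = (1520, 91);  1520² − 279·91² = 1 ✓
(1520+91√279)^2 = 4620799 + 276640√279
(1520+91√279)^3 = 14047227440 + 840985509√279
(1520+91√279)^4 = 42703566796801 + 2556595670720√279

1520 91
4620799 276640
14047227440 840985509
42703566796801 2556595670720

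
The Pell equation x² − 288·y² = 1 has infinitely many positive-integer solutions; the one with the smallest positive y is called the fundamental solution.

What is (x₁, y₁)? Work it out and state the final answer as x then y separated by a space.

17 1

[16; 1,32] for √288; ℓ=2 ⇒ convergent index 1
i=0: a=16 ⇒ p=16, q=1
i=1: a=1 ⇒ p=17, q=1
→ (17, 1).  Check: 17²=289, 288·1²=288, difference 1.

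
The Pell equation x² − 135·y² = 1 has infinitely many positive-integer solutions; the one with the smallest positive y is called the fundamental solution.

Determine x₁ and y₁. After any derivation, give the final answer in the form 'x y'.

[11; 1,1,1,1,1,1,1,22] for √135; ℓ=8 ⇒ convergent index 7
a_0=11:  p_0=11·1+0=11,  q_0=11·0+1=1
…
a_6=1:  p_6=1·93+58=151,  q_6=1·8+5=13
a_7=1:  p_7=1·151+93=244,  q_7=1·13+8=21
(x₁, y₁) = (244, 21);  244² − 135·21² = 1 ✓

244 21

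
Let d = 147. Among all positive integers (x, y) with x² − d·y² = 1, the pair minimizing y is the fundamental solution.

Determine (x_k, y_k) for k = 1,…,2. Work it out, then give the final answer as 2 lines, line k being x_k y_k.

97 8
18817 1552

d=147: √d = [12; 8,24] (ℓ=2, even), read p_1/q_1
a_0=12:  p_0=12·1+0=12,  q_0=12·0+1=1
a_1=8:  p_1=8·12+1=97,  q_1=8·1+0=8
fundamental: x₁=97, y₁=8  (since 9409 − 147·64 = 1)
k=2:  x_2 = 97·97+147·8·8 = 18817,  y_2 = 97·8+8·97 = 1552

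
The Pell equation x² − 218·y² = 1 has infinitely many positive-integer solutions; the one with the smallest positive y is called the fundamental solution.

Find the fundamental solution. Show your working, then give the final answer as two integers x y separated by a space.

126003 8534

d=218: √d = [14; 1,3,3,1,28] (ℓ=5, odd), read p_9/q_9
i=0: a=14 ⇒ p=14, q=1
i=1: a=1 ⇒ p=15, q=1
…
i=4: a=1 ⇒ p=251, q=17
i=5: a=28 ⇒ p=7220, q=489
…
i=7: a=3 ⇒ p=29633, q=2007
i=8: a=3 ⇒ p=96370, q=6527
i=9: a=1 ⇒ p=126003, q=8534
(x₁, y₁) = (126003, 8534);  126003² − 218·8534² = 1 ✓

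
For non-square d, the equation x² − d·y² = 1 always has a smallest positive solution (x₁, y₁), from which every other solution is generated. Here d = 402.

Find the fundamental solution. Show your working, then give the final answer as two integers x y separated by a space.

401 20

√402 → a₀=20, period (20,40); ℓ=2 even so k=1
step 0: (20, 1)  from 20·(1,0) + (0,1)
step 1: (401, 20)  from 20·(20,1) + (1,0)
(x₁, y₁) = (401, 20);  401² − 402·20² = 1 ✓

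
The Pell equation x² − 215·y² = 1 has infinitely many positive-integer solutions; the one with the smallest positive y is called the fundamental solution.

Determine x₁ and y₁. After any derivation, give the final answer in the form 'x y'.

44 3

[14; 1,1,1,28] for √215; ℓ=4 ⇒ convergent index 3
a_0=14:  p_0=14·1+0=14,  q_0=14·0+1=1
…
a_2=1:  p_2=1·15+14=29,  q_2=1·1+1=2
a_3=1:  p_3=1·29+15=44,  q_3=1·2+1=3
fundamental: x₁=44, y₁=3  (since 1936 − 215·9 = 1)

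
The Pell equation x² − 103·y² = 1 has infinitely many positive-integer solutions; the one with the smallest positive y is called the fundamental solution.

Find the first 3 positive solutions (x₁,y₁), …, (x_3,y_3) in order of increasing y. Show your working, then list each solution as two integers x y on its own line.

√103 → a₀=10, period (6,1,2,1,1,9,1,1,2,1,6,20); ℓ=12 even so k=11
a_0=10:  p_0=10·1+0=10,  q_0=10·0+1=1
…
a_3=2:  p_3=2·71+61=203,  q_3=2·7+6=20
…
a_6=9:  p_6=9·477+274=4567,  q_6=9·47+27=450
…
a_8=1:  p_8=1·5044+4567=9611,  q_8=1·497+450=947
…
a_10=1:  p_10=1·24266+9611=33877,  q_10=1·2391+947=3338
a_11=6:  p_11=6·33877+24266=227528,  q_11=6·3338+2391=22419
(x₁, y₁) = (227528, 22419);  227528² − 103·22419² = 1 ✓
k=2:  x_2 = 227528·227528+103·22419·22419 = 103537981567,  y_2 = 227528·22419+22419·227528 = 10201900464
k=3:  x_3 = 227528·103537981567+103·22419·10201900464 = 47115579739725224,  y_3 = 227528·10201900464+22419·103537981567 = 4642436017523565

227528 22419
103537981567 10201900464
47115579739725224 4642436017523565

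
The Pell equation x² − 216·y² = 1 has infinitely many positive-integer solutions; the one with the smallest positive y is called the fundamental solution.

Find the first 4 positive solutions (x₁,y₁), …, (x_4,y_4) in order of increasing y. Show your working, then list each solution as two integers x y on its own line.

485 33
470449 32010
456335045 31049667
442644523201 30118144980

d=216: √d = [14; 1,2,3,2,1,28] (ℓ=6, even), read p_5/q_5
a_0=14:  p_0=14·1+0=14,  q_0=14·0+1=1
…
a_3=3:  p_3=3·44+15=147,  q_3=3·3+1=10
a_4=2:  p_4=2·147+44=338,  q_4=2·10+3=23
a_5=1:  p_5=1·338+147=485,  q_5=1·23+10=33
fundamental: x₁=485, y₁=33  (since 235225 − 216·1089 = 1)
k=2:  x_2 = 485·485+216·33·33 = 470449,  y_2 = 485·33+33·485 = 32010
k=3:  x_3 = 485·470449+216·33·32010 = 456335045,  y_3 = 485·32010+33·470449 = 31049667
k=4:  x_4 = 485·456335045+216·33·31049667 = 442644523201,  y_4 = 485·31049667+33·456335045 = 30118144980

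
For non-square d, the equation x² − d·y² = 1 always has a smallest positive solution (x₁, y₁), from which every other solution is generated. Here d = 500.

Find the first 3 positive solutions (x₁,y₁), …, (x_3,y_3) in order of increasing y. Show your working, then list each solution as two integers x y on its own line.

930249 41602
1730726404001 77400437796
3220013013190122249 144003359718540806

[22; 2,1,3,2,1,…,1,2,44] for √500; ℓ=14 ⇒ convergent index 13
k=0  a_k=22  p_k/q_k = 22/1
k=1  a_k=2  p_k/q_k = 45/2
k=2  a_k=1  p_k/q_k = 67/3
…
k=4  a_k=2  p_k/q_k = 559/25
…
k=6  a_k=1  p_k/q_k = 1364/61
k=7  a_k=10  p_k/q_k = 14445/646
k=8  a_k=1  p_k/q_k = 15809/707
k=9  a_k=1  p_k/q_k = 30254/1353
…
k=12  a_k=1  p_k/q_k = 335522/15005
k=13  a_k=2  p_k/q_k = 930249/41602
→ (930249, 41602).  Check: 930249²=865363202001, 500·41602²=865363202000, difference 1.
n=2: (930249,41602)∘(930249,41602) = (930249·930249+500·41602·41602, 930249·41602+41602·930249) = (1730726404001,77400437796)
n=3: (1730726404001,77400437796)∘(930249,41602) = (930249·1730726404001+500·41602·77400437796, 930249·77400437796+41602·1730726404001) = (3220013013190122249,144003359718540806)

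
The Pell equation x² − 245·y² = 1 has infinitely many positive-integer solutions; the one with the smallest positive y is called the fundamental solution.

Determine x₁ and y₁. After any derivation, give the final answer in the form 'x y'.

√245 → a₀=15, period (1,1,1,7,6,7,1,1,1,30); ℓ=10 even so k=9
a_0=15:  p_0=15·1+0=15,  q_0=15·0+1=1
…
a_4=7:  p_4=7·47+31=360,  q_4=7·3+2=23
…
a_6=7:  p_6=7·2207+360=15809,  q_6=7·141+23=1010
…
a_8=1:  p_8=1·18016+15809=33825,  q_8=1·1151+1010=2161
a_9=1:  p_9=1·33825+18016=51841,  q_9=1·2161+1151=3312
fundamental: x₁=51841, y₁=3312  (since 2687489281 − 245·10969344 = 1)

51841 3312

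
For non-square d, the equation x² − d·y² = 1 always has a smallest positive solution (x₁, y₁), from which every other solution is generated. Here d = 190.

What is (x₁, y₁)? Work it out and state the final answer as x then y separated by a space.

√190 = [13; 1,3,1,1,1,…,3,1,26, …], period ℓ=14 (even) → k=13
a_0=13:  p_0=13·1+0=13,  q_0=13·0+1=1
…
a_2=3:  p_2=3·14+13=55,  q_2=3·1+1=4
…
a_7=2:  p_7=2·510+193=1213,  q_7=2·37+14=88
a_8=2:  p_8=2·1213+510=2936,  q_8=2·88+37=213
a_9=1:  p_9=1·2936+1213=4149,  q_9=1·213+88=301
a_10=1:  p_10=1·4149+2936=7085,  q_10=1·301+213=514
a_11=1:  p_11=1·7085+4149=11234,  q_11=1·514+301=815
a_12=3:  p_12=3·11234+7085=40787,  q_12=3·815+514=2959
a_13=1:  p_13=1·40787+11234=52021,  q_13=1·2959+815=3774
fundamental: x₁=52021, y₁=3774  (since 2706184441 − 190·14243076 = 1)

52021 3774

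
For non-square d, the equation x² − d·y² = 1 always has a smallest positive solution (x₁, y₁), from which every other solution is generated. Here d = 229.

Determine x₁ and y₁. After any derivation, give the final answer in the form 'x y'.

√229 = [15; 7,1,1,7,30, …], period ℓ=5 (odd) → k=9
a_0=15:  p_0=15·1+0=15,  q_0=15·0+1=1
…
a_2=1:  p_2=1·106+15=121,  q_2=1·7+1=8
a_3=1:  p_3=1·121+106=227,  q_3=1·8+7=15
a_4=7:  p_4=7·227+121=1710,  q_4=7·15+8=113
a_5=30:  p_5=30·1710+227=51527,  q_5=30·113+15=3405
…
a_8=1:  p_8=1·413926+362399=776325,  q_8=1·27353+23948=51301
a_9=7:  p_9=7·776325+413926=5848201,  q_9=7·51301+27353=386460
→ (5848201, 386460).  Check: 5848201²=34201454936401, 229·386460²=34201454936400, difference 1.

5848201 386460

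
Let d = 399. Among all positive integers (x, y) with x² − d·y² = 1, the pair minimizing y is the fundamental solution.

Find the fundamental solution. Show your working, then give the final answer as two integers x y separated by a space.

20 1

√399 → a₀=19, period (1,38); ℓ=2 even so k=1
step 0: (19, 1)  from 19·(1,0) + (0,1)
step 1: (20, 1)  from 1·(19,1) + (1,0)
(x₁, y₁) = (20, 1);  20² − 399·1² = 1 ✓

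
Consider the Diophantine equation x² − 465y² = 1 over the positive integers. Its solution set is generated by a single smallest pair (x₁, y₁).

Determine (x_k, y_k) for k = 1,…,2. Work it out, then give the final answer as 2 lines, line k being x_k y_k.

15871 736
503777281 23362112

d=465: √d = [21; 1,1,3,2,2,2,3,1,1,42] (ℓ=10, even), read p_9/q_9
a_0=21:  p_0=21·1+0=21,  q_0=21·0+1=1
a_1=1:  p_1=1·21+1=22,  q_1=1·1+0=1
a_2=1:  p_2=1·22+21=43,  q_2=1·1+1=2
a_3=3:  p_3=3·43+22=151,  q_3=3·2+1=7
a_4=2:  p_4=2·151+43=345,  q_4=2·7+2=16
a_5=2:  p_5=2·345+151=841,  q_5=2·16+7=39
a_6=2:  p_6=2·841+345=2027,  q_6=2·39+16=94
a_7=3:  p_7=3·2027+841=6922,  q_7=3·94+39=321
a_8=1:  p_8=1·6922+2027=8949,  q_8=1·321+94=415
a_9=1:  p_9=1·8949+6922=15871,  q_9=1·415+321=736
(x₁, y₁) = (15871, 736);  15871² − 465·736² = 1 ✓
(15871+736√465)^2 = 503777281 + 23362112√465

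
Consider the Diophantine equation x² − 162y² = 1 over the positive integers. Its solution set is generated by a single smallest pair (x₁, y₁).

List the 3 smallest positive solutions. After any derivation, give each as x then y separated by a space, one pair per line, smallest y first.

d=162: √d = [12; 1,2,1,2,12,2,1,2,1,24] (ℓ=10, even), read p_9/q_9
step 0: (12, 1)  from 12·(1,0) + (0,1)
step 1: (13, 1)  from 1·(12,1) + (1,0)
step 2: (38, 3)  from 2·(13,1) + (12,1)
step 3: (51, 4)  from 1·(38,3) + (13,1)
step 4: (140, 11)  from 2·(51,4) + (38,3)
step 5: (1731, 136)  from 12·(140,11) + (51,4)
step 6: (3602, 283)  from 2·(1731,136) + (140,11)
step 7: (5333, 419)  from 1·(3602,283) + (1731,136)
step 8: (14268, 1121)  from 2·(5333,419) + (3602,283)
step 9: (19601, 1540)  from 1·(14268,1121) + (5333,419)
→ (19601, 1540).  Check: 19601²=384199201, 162·1540²=384199200, difference 1.
(x_2, y_2) = (19601·19601 + 162·1540·1540, 19601·1540 + 1540·19601) = (768398401, 60371080)
(x_3, y_3) = (19601·768398401 + 162·1540·60371080, 19601·60371080 + 1540·768398401) = (30122754096401, 2366667076620)

19601 1540
768398401 60371080
30122754096401 2366667076620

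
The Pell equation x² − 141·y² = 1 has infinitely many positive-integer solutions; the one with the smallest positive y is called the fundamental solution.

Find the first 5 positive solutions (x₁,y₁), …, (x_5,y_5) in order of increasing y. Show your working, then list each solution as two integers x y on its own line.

d=141: √d = [11; 1,6,1,22] (ℓ=4, even), read p_3/q_3
i=0: a=11 ⇒ p=11, q=1
…
i=2: a=6 ⇒ p=83, q=7
i=3: a=1 ⇒ p=95, q=8
→ (95, 8).  Check: 95²=9025, 141·8²=9024, difference 1.
k=2:  x_2 = 95·95+141·8·8 = 18049,  y_2 = 95·8+8·95 = 1520
k=3:  x_3 = 95·18049+141·8·1520 = 3429215,  y_3 = 95·1520+8·18049 = 288792
k=4:  x_4 = 95·3429215+141·8·288792 = 651532801,  y_4 = 95·288792+8·3429215 = 54868960
k=5:  x_5 = 95·651532801+141·8·54868960 = 123787802975,  y_5 = 95·54868960+8·651532801 = 10424813608

95 8
18049 1520
3429215 288792
651532801 54868960
123787802975 10424813608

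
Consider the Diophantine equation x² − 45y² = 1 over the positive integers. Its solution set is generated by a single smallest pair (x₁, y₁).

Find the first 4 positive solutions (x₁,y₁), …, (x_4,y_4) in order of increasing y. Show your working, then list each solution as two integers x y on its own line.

161 24
51841 7728
16692641 2488392
5374978561 801254496

[6; 1,2,2,2,1,12] for √45; ℓ=6 ⇒ convergent index 5
i=0: a=6 ⇒ p=6, q=1
…
i=2: a=2 ⇒ p=20, q=3
i=3: a=2 ⇒ p=47, q=7
i=4: a=2 ⇒ p=114, q=17
i=5: a=1 ⇒ p=161, q=24
→ (161, 24).  Check: 161²=25921, 45·24²=25920, difference 1.
n=2: (161,24)∘(161,24) = (161·161+45·24·24, 161·24+24·161) = (51841,7728)
n=3: (51841,7728)∘(161,24) = (161·51841+45·24·7728, 161·7728+24·51841) = (16692641,2488392)
n=4: (16692641,2488392)∘(161,24) = (161·16692641+45·24·2488392, 161·2488392+24·16692641) = (5374978561,801254496)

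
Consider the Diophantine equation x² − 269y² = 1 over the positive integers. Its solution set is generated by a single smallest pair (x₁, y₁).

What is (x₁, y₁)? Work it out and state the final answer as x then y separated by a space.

d=269: √d = [16; 2,2,32] (ℓ=3, odd), read p_5/q_5
step 0: (16, 1)  from 16·(1,0) + (0,1)
…
step 2: (82, 5)  from 2·(33,2) + (16,1)
…
step 4: (5396, 329)  from 2·(2657,162) + (82,5)
step 5: (13449, 820)  from 2·(5396,329) + (2657,162)
→ (13449, 820).  Check: 13449²=180875601, 269·820²=180875600, difference 1.

13449 820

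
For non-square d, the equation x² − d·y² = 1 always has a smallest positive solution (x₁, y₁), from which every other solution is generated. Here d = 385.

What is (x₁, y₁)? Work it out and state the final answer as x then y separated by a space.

[19; 1,1,1,1,1,…,1,1,38] for √385; ℓ=16 ⇒ convergent index 15
i=0: a=19 ⇒ p=19, q=1
…
i=2: a=1 ⇒ p=39, q=2
…
i=6: a=3 ⇒ p=569, q=29
…
i=10: a=3 ⇒ p=10262, q=523
…
i=14: a=1 ⇒ p=59551, q=3035
i=15: a=1 ⇒ p=95831, q=4884
→ (95831, 4884).  Check: 95831²=9183580561, 385·4884²=9183580560, difference 1.

95831 4884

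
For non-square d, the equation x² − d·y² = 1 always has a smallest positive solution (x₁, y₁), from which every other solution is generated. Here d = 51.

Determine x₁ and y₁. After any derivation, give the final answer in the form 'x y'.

50 7

[7; 7,14] for √51; ℓ=2 ⇒ convergent index 1
step 0: (7, 1)  from 7·(1,0) + (0,1)
step 1: (50, 7)  from 7·(7,1) + (1,0)
fundamental: x₁=50, y₁=7  (since 2500 − 51·49 = 1)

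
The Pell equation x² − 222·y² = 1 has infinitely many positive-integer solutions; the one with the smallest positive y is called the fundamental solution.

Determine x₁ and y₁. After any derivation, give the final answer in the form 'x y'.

[14; 1,8,1,28] for √222; ℓ=4 ⇒ convergent index 3
a_0=14:  p_0=14·1+0=14,  q_0=14·0+1=1
…
a_2=8:  p_2=8·15+14=134,  q_2=8·1+1=9
a_3=1:  p_3=1·134+15=149,  q_3=1·9+1=10
→ (149, 10).  Check: 149²=22201, 222·10²=22200, difference 1.

149 10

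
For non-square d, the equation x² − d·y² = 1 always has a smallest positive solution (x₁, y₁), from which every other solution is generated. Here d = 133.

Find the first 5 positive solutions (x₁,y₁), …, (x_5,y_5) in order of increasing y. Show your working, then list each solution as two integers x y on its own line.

2588599 224460
13401689565601 1162073863080
69383200415647777399 6016286479789825380
359210566425477440164982401 31147506330593762303822160
1859704226076779569066850908714999 161256807479731348725343689282300

d=133: √d = [11; 1,1,7,5,1,…,1,1,22] (ℓ=16, even), read p_15/q_15
step 0: (11, 1)  from 11·(1,0) + (0,1)
step 1: (12, 1)  from 1·(11,1) + (1,0)
step 2: (23, 2)  from 1·(12,1) + (11,1)
step 3: (173, 15)  from 7·(23,2) + (12,1)
…
step 5: (1061, 92)  from 1·(888,77) + (173,15)
step 6: (1949, 169)  from 1·(1061,92) + (888,77)
…
step 10: (18948, 1643)  from 1·(10979,952) + (7969,691)
step 11: (29927, 2595)  from 1·(18948,1643) + (10979,952)
step 12: (168583, 14618)  from 5·(29927,2595) + (18948,1643)
step 13: (1210008, 104921)  from 7·(168583,14618) + (29927,2595)
step 14: (1378591, 119539)  from 1·(1210008,104921) + (168583,14618)
step 15: (2588599, 224460)  from 1·(1378591,119539) + (1210008,104921)
fundamental: x₁=2588599, y₁=224460  (since 6700844782801 − 133·50382291600 = 1)
n=2: (2588599,224460)∘(2588599,224460) = (2588599·2588599+133·224460·224460, 2588599·224460+224460·2588599) = (13401689565601,1162073863080)
n=3: (13401689565601,1162073863080)∘(2588599,224460) = (2588599·13401689565601+133·224460·1162073863080, 2588599·1162073863080+224460·13401689565601) = (69383200415647777399,6016286479789825380)
n=4: (69383200415647777399,6016286479789825380)∘(2588599,224460) = (2588599·69383200415647777399+133·224460·6016286479789825380, 2588599·6016286479789825380+224460·69383200415647777399) = (359210566425477440164982401,31147506330593762303822160)
n=5: (359210566425477440164982401,31147506330593762303822160)∘(2588599,224460) = (2588599·359210566425477440164982401+133·224460·31147506330593762303822160, 2588599·31147506330593762303822160+224460·359210566425477440164982401) = (1859704226076779569066850908714999,161256807479731348725343689282300)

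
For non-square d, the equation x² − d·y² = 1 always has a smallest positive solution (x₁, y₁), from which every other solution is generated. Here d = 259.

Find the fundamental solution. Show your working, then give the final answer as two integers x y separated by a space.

[16; 10,1,2,3,4,3,2,1,10,32] for √259; ℓ=10 ⇒ convergent index 9
k=0  a_k=16  p_k/q_k = 16/1
k=1  a_k=10  p_k/q_k = 161/10
…
k=3  a_k=2  p_k/q_k = 515/32
k=4  a_k=3  p_k/q_k = 1722/107
k=5  a_k=4  p_k/q_k = 7403/460
k=6  a_k=3  p_k/q_k = 23931/1487
…
k=8  a_k=1  p_k/q_k = 79196/4921
k=9  a_k=10  p_k/q_k = 847225/52644
→ (847225, 52644).  Check: 847225²=717790200625, 259·52644²=717790200624, difference 1.

847225 52644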